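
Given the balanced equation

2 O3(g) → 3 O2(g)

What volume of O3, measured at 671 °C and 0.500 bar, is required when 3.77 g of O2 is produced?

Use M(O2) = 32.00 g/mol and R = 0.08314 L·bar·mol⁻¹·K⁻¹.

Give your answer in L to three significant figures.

n(O2) = 3.770 / 32.00 = 0.1178 mol
n(O3) = (2/3) × 0.1178 = 0.07853 mol
V = nRT/P = 0.07853 × 0.08314 × 944.15 / 0.500 = 12.33 L

12.3 L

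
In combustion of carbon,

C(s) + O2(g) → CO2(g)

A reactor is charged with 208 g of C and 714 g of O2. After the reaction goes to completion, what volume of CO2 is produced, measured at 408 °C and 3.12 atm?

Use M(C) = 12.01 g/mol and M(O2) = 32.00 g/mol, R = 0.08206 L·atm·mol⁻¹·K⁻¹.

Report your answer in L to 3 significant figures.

310 L

n(C) = 208 / 12.01 = 17.32 mol
n(O2) = 714 / 32.00 = 22.31 mol
For 17.32 mol C, stoichiometry requires (1/1) × 17.32 = 17.32 mol O2; 22.31 mol is available, so C is limiting.
n(CO2) = (1/1) × 17.32 = 17.32 mol
V(CO2) = nRT/P = 17.32 × 0.08206 × 681.15 / 3.12 = 310.3 L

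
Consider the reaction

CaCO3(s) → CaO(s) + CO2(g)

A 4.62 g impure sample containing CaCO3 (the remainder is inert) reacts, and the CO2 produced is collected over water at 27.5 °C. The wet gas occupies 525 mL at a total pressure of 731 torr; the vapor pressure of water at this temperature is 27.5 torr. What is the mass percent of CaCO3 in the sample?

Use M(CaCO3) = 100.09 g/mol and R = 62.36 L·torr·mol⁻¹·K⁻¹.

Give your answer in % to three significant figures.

P(CO2) = 731 − 27.5 = 703.5 torr
n(CO2) = PV/RT = (703.5 × 0.5250) / (62.36 × 300.65) = 0.01970 mol
n(CaCO3) = (1/1) × 0.01970 = 0.01970 mol
m(CaCO3) = 0.01970 × 100.09 = 1.972 g
%CaCO3 = 1.972 / 4.62 × 100 = 42.68%

42.7 %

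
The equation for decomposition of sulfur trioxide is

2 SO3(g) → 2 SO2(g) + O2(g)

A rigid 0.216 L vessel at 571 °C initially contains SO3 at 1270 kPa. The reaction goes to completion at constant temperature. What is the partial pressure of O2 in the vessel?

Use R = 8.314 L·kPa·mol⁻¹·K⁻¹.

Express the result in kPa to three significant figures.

n(SO3)₀ = PV/RT = (1270 × 0.216) / (8.314 × 844.15) = 0.03909 mol
n(O2) = (1/2) × 0.03909 = 0.01954 mol
P(O2) = nRT/V = 0.01954 × 8.314 × 844.15 / 0.216 = 634.9 kPa

635 kPa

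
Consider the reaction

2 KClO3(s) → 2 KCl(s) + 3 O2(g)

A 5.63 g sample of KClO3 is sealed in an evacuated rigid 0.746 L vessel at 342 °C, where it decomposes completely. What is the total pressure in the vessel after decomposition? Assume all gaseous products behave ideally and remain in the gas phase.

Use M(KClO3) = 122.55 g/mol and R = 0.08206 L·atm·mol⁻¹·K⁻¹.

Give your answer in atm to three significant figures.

4.66 atm

n(KClO3) = 5.63 / 122.55 = 0.04594 mol
n(gas produced) = (3/2) × 0.04594 = 0.06891 mol
P = nRT/V = 0.06891 × 0.08206 × 615.15 / 0.746 = 4.663 atm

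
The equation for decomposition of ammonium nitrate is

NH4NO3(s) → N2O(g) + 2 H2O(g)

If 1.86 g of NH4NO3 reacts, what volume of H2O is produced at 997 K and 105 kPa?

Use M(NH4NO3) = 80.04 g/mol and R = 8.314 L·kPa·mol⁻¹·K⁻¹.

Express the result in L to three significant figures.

3.67 L

n(NH4NO3) = 1.860 / 80.04 = 0.02324 mol
n(H2O) = (2/1) × 0.02324 = 0.04648 mol
V = nRT/P = 0.04648 × 8.314 × 997 / 105 = 3.669 L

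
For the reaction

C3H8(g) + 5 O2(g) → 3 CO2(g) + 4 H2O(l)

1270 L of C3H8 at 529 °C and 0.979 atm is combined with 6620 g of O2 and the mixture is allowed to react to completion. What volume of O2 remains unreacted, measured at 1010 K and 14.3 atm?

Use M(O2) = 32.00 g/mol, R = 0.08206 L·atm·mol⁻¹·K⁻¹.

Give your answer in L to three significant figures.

n(C3H8) = PV/RT = (0.979 × 1270) / (0.08206 × 802.15) = 18.89 mol
n(O2) = 6620 / 32.00 = 206.9 mol
For 18.89 mol C3H8, stoichiometry requires (5/1) × 18.89 = 94.45 mol O2; 206.9 mol is available, so C3H8 is limiting.
n(O2) consumed = (5/1) × 18.89 = 94.45 mol; remaining = 206.9 − 94.45 = 112.5 mol
V(O2) = nRT/P = 112.5 × 0.08206 × 1010 / 14.3 = 652.0 L

652 L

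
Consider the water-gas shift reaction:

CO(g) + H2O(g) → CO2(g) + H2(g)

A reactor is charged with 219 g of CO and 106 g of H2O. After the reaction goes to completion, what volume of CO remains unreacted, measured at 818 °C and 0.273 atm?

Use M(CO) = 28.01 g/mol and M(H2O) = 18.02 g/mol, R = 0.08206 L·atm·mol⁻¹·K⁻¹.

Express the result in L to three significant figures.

n(CO) = 219 / 28.01 = 7.819 mol
n(H2O) = 106 / 18.02 = 5.882 mol
For 7.819 mol CO, stoichiometry requires (1/1) × 7.819 = 7.819 mol H2O; 5.882 mol is available, so H2O is limiting.
n(CO) consumed = (1/1) × 5.882 = 5.882 mol; remaining = 7.819 − 5.882 = 1.937 mol
V(CO) = nRT/P = 1.937 × 0.08206 × 1091.15 / 0.273 = 635.3 L

635 L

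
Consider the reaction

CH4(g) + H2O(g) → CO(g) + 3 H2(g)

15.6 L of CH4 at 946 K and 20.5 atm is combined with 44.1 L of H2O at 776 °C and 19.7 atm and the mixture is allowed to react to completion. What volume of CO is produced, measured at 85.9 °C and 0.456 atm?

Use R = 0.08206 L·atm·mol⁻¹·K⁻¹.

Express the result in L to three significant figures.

n(CH4) = PV/RT = (20.5 × 15.6) / (0.08206 × 946) = 4.120 mol
n(H2O) = PV/RT = (19.7 × 44.1) / (0.08206 × 1049.15) = 10.09 mol
For 4.120 mol CH4, stoichiometry requires (1/1) × 4.120 = 4.120 mol H2O; 10.09 mol is available, so CH4 is limiting.
n(CO) = (1/1) × 4.120 = 4.120 mol
V(CO) = nRT/P = 4.120 × 0.08206 × 359.05 / 0.456 = 266.2 L

266 L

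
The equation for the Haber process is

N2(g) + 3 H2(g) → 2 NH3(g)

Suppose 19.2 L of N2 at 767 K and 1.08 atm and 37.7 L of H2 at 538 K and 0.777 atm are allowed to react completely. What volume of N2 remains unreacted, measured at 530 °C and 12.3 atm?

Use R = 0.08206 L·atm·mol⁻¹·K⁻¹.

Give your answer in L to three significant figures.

n(N2) = PV/RT = (1.08 × 19.2) / (0.08206 × 767) = 0.3295 mol
n(H2) = PV/RT = (0.777 × 37.7) / (0.08206 × 538) = 0.6635 mol
For 0.3295 mol N2, stoichiometry requires (3/1) × 0.3295 = 0.9885 mol H2; 0.6635 mol is available, so H2 is limiting.
n(N2) consumed = (1/3) × 0.6635 = 0.2212 mol; remaining = 0.3295 − 0.2212 = 0.1083 mol
V(N2) = nRT/P = 0.1083 × 0.08206 × 803.15 / 12.3 = 0.5803 L

0.580 L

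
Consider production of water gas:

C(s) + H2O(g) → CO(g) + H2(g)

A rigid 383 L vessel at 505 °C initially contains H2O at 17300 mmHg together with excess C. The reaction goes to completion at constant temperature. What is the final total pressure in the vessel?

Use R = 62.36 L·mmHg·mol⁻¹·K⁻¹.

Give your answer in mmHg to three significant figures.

Rigid vessel, constant T ⇒ P scales with total gas moles (1 → 2).
P_final = (2/1) × 17300 = 34600 mmHg

34600 mmHg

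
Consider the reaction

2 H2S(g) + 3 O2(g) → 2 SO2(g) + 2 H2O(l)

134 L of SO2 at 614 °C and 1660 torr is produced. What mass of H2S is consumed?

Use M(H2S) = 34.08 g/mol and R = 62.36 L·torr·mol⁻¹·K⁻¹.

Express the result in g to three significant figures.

137 g

n(SO2) = PV/RT = (1660 × 134) / (62.36 × 887.15) = 4.021 mol
n(H2S) = (2/2) × 4.021 = 4.021 mol
m(H2S) = 4.021 × 34.08 = 137.0 g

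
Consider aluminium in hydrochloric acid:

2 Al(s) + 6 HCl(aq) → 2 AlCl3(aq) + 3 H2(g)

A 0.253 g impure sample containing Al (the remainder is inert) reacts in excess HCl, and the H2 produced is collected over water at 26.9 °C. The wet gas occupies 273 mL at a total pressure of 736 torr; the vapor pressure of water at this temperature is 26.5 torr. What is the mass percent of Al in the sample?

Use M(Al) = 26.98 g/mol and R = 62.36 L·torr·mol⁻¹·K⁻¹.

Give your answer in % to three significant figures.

P(H2) = 736 − 26.5 = 709.5 torr
n(H2) = PV/RT = (709.5 × 0.2730) / (62.36 × 300.05) = 0.01035 mol
n(Al) = (2/3) × 0.01035 = 0.006900 mol
m(Al) = 0.006900 × 26.98 = 0.1862 g
%Al = 0.1862 / 0.253 × 100 = 73.60%

73.6 %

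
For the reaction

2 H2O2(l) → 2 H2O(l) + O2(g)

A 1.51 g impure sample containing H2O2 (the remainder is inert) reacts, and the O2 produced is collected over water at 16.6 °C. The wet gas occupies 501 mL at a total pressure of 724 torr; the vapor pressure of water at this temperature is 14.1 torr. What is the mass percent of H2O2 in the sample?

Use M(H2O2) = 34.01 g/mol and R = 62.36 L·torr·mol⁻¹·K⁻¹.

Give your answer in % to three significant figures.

88.7 %

P(O2) = 724 − 14.1 = 709.9 torr
n(O2) = PV/RT = (709.9 × 0.5010) / (62.36 × 289.75) = 0.01968 mol
n(H2O2) = (2/1) × 0.01968 = 0.03936 mol
m(H2O2) = 0.03936 × 34.01 = 1.339 g
%H2O2 = 1.339 / 1.51 × 100 = 88.68%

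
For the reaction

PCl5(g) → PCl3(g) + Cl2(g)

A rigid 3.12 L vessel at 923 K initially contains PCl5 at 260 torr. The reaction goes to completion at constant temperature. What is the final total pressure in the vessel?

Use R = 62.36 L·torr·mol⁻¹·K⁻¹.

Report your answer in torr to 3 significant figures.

At constant T and V, P ∝ n(gas): 1 mol gas → 2 mol gas.
P_final = (2/1) × 260 = 520.0 torr

520 torr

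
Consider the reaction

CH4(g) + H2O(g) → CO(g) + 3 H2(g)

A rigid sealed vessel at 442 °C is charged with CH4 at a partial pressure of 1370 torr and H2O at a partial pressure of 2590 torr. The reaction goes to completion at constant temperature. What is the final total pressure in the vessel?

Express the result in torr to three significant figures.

6700 torr

At constant V, partial pressures at 442 °C are proportional to moles, so apply stoichiometry directly to pressures.
P(H2O) required for 1370 torr of CH4 = (1/1) × 1370 = 1370 torr; available 2590 torr, so CH4 is limiting.
P(H2O) remaining = 2590 − (1/1) × 1370 = 1220 torr
P(gaseous products) = (1+3)/1 × 1370 = 5480 torr
P_total at 442 °C = 1220 + 5480 = 6700 torr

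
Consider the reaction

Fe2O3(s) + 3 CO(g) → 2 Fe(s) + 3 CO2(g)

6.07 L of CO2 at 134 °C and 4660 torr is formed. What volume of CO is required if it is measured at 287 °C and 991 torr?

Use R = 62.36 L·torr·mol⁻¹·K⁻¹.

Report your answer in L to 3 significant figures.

39.3 L

n(CO2) = PV/RT = (4660 × 6.07) / (62.36 × 407.15) = 1.114 mol
n(CO) = (3/3) × 1.114 = 1.114 mol
V = nRT/P = 1.114 × 62.36 × 560.15 / 991 = 39.27 L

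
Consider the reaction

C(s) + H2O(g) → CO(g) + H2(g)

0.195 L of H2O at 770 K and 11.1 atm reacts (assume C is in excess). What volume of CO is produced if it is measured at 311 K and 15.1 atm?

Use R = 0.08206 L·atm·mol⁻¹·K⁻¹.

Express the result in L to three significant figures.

0.0579 L

n(H2O) = PV/RT = (11.1 × 0.195) / (0.08206 × 770) = 0.03426 mol
n(CO) = (1/1) × 0.03426 = 0.03426 mol
V = nRT/P = 0.03426 × 0.08206 × 311 / 15.1 = 0.05790 L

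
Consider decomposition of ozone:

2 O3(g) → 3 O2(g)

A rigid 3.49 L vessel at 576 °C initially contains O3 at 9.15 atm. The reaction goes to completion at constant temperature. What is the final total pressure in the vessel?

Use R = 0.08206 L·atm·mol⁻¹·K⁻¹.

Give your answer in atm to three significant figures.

13.7 atm

Rigid vessel, constant T ⇒ P scales with total gas moles (2 → 3).
P_final = (3/2) × 9.15 = 13.73 atm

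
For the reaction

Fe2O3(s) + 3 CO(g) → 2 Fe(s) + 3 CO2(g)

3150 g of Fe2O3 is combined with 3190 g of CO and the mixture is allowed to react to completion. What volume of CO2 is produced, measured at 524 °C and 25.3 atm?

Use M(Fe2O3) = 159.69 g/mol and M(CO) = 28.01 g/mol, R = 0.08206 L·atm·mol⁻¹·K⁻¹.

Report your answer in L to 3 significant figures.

153 L

n(Fe2O3) = 3150 / 159.69 = 19.73 mol
n(CO) = 3190 / 28.01 = 113.9 mol
For 19.73 mol Fe2O3, stoichiometry requires (3/1) × 19.73 = 59.19 mol CO; 113.9 mol is available, so Fe2O3 is limiting.
n(CO2) = (3/1) × 19.73 = 59.19 mol
V(CO2) = nRT/P = 59.19 × 0.08206 × 797.15 / 25.3 = 153.0 L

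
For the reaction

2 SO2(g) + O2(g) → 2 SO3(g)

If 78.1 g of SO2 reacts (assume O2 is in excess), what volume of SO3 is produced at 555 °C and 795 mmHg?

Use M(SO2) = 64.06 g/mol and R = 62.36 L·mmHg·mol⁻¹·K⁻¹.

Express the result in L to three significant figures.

n(SO2) = 78.10 / 64.06 = 1.219 mol
n(SO3) = (2/2) × 1.219 = 1.219 mol
V = nRT/P = 1.219 × 62.36 × 828.15 / 795 = 79.19 L

79.2 L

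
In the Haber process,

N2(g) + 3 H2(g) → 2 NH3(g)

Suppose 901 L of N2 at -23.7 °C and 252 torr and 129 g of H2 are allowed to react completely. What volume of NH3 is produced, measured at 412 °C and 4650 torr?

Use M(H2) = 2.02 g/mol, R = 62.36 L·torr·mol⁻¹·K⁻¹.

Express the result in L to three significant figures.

268 L

n(N2) = PV/RT = (252 × 901) / (62.36 × 249.45) = 14.60 mol
n(H2) = 129 / 2.02 = 63.86 mol
For 14.60 mol N2, stoichiometry requires (3/1) × 14.60 = 43.80 mol H2; 63.86 mol is available, so N2 is limiting.
n(NH3) = (2/1) × 14.60 = 29.20 mol
V(NH3) = nRT/P = 29.20 × 62.36 × 685.15 / 4650 = 268.3 L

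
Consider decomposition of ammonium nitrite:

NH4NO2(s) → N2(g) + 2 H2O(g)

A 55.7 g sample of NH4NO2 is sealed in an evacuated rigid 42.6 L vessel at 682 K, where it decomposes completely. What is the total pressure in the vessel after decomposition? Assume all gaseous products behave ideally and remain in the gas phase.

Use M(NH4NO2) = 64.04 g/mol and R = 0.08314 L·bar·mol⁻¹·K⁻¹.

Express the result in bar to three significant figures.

n(NH4NO2) = 55.7 / 64.04 = 0.8698 mol
n(gas produced) = (3/1) × 0.8698 = 2.609 mol
P = nRT/V = 2.609 × 0.08314 × 682 / 42.6 = 3.473 bar

3.47 bar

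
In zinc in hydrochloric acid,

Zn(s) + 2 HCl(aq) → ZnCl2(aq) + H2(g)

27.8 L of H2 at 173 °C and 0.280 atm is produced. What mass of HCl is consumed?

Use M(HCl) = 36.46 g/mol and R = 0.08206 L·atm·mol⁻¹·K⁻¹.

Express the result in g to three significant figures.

15.5 g

n(H2) = PV/RT = (0.280 × 27.8) / (0.08206 × 446.15) = 0.2126 mol
n(HCl) = (2/1) × 0.2126 = 0.4252 mol
m(HCl) = 0.4252 × 36.46 = 15.50 g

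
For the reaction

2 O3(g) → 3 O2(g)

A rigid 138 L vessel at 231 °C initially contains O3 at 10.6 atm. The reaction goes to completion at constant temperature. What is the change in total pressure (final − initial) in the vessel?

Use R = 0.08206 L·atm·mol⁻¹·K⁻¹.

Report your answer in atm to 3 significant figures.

5.30 atm

At constant T and V, P ∝ n(gas): 2 mol gas → 3 mol gas.
P_final = (3/2) × 10.6 = 15.90 atm; ΔP = 15.90 − 10.6 = 5.300 atm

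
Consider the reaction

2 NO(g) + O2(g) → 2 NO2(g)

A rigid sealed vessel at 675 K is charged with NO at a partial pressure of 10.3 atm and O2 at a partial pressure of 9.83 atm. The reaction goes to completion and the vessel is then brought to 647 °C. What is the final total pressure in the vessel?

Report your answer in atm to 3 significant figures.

With V and T fixed, P_i ∝ n_i, so the mole ratios apply directly to partial pressures at 675 K.
P(O2) required for 10.3 atm of NO = (1/2) × 10.3 = 5.150 atm; available 9.83 atm, so NO is limiting.
P(O2) remaining = 9.83 − (1/2) × 10.3 = 4.680 atm
P(gaseous products) = (2)/2 × 10.3 = 10.30 atm
P_total at 675 K = 4.680 + 10.30 = 14.98 atm
Scaling to 647 °C: P = 14.98 × 920.15/675 = 20.42 atm

20.4 atm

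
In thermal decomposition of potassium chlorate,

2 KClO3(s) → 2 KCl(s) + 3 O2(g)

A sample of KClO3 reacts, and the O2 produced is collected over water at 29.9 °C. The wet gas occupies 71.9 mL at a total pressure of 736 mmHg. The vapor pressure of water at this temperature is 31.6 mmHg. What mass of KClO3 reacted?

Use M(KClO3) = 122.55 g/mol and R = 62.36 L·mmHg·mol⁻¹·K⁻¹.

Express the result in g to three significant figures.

P(O2) = 736 − 31.6 = 704.4 mmHg
n(O2) = PV/RT = (704.4 × 0.07190) / (62.36 × 303.05) = 0.002680 mol
n(KClO3) = (2/3) × 0.002680 = 0.001787 mol
m(KClO3) = 0.001787 × 122.55 = 0.2190 g

0.219 g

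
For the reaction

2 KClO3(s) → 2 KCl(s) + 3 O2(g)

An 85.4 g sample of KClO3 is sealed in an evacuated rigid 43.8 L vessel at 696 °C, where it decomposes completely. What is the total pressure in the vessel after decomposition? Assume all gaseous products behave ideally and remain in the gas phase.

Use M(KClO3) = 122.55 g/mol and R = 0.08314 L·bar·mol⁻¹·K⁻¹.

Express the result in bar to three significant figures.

n(KClO3) = 85.4 / 122.55 = 0.6969 mol
n(gas produced) = (3/2) × 0.6969 = 1.045 mol
P = nRT/V = 1.045 × 0.08314 × 969.15 / 43.8 = 1.922 bar

1.92 bar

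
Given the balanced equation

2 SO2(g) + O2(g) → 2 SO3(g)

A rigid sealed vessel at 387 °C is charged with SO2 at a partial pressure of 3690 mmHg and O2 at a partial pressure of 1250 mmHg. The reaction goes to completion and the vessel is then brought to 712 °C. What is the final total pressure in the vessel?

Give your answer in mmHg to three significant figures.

5510 mmHg

At constant V, partial pressures at 387 °C are proportional to moles, so apply stoichiometry directly to pressures.
P(O2) required for 3690 mmHg of SO2 = (1/2) × 3690 = 1845 mmHg; available 1250 mmHg, so O2 is limiting.
P(SO2) remaining = 3690 − (2/1) × 1250 = 1190 mmHg
P(gaseous products) = (2)/1 × 1250 = 2500 mmHg
P_total at 387 °C = 1190 + 2500 = 3690 mmHg
Scaling to 712 °C: P = 3690 × 985.15/660.15 = 5507 mmHg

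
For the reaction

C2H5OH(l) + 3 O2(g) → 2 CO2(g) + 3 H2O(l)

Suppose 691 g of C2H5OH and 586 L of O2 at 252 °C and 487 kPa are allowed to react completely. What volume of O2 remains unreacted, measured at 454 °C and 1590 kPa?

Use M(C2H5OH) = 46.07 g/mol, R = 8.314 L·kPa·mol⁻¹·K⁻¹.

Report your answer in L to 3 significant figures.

n(C2H5OH) = 691 / 46.07 = 15.00 mol
n(O2) = PV/RT = (487 × 586) / (8.314 × 525.15) = 65.36 mol
For 15.00 mol C2H5OH, stoichiometry requires (3/1) × 15.00 = 45.00 mol O2; 65.36 mol is available, so C2H5OH is limiting.
n(O2) consumed = (3/1) × 15.00 = 45.00 mol; remaining = 65.36 − 45.00 = 20.36 mol
V(O2) = nRT/P = 20.36 × 8.314 × 727.15 / 1590 = 77.41 L

77.4 L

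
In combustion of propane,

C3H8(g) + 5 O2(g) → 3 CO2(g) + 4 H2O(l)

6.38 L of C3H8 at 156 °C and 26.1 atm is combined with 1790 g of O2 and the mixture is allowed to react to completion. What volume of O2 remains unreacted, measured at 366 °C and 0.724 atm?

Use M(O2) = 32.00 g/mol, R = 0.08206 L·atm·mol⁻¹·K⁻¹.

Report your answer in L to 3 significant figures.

2340 L

n(C3H8) = PV/RT = (26.1 × 6.38) / (0.08206 × 429.15) = 4.728 mol
n(O2) = 1790 / 32.00 = 55.94 mol
For 4.728 mol C3H8, stoichiometry requires (5/1) × 4.728 = 23.64 mol O2; 55.94 mol is available, so C3H8 is limiting.
n(O2) consumed = (5/1) × 4.728 = 23.64 mol; remaining = 55.94 − 23.64 = 32.30 mol
V(O2) = nRT/P = 32.30 × 0.08206 × 639.15 / 0.724 = 2340 L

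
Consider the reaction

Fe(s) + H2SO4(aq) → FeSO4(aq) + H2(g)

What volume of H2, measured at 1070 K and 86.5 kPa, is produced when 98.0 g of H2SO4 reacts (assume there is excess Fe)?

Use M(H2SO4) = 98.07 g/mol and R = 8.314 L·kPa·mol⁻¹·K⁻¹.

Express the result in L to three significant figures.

n(H2SO4) = 98.00 / 98.07 = 0.9993 mol
n(H2) = (1/1) × 0.9993 = 0.9993 mol
V = nRT/P = 0.9993 × 8.314 × 1070 / 86.5 = 102.8 L

103 L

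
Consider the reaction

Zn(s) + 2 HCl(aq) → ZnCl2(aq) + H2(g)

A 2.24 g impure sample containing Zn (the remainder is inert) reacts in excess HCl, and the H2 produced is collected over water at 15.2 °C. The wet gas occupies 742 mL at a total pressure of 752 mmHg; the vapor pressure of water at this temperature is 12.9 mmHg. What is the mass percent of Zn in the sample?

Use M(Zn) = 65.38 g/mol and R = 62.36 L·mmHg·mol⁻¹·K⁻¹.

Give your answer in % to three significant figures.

P(H2) = 752 − 12.9 = 739.1 mmHg
n(H2) = PV/RT = (739.1 × 0.7420) / (62.36 × 288.35) = 0.03050 mol
n(Zn) = (1/1) × 0.03050 = 0.03050 mol
m(Zn) = 0.03050 × 65.38 = 1.994 g
%Zn = 1.994 / 2.24 × 100 = 89.02%

89.0 %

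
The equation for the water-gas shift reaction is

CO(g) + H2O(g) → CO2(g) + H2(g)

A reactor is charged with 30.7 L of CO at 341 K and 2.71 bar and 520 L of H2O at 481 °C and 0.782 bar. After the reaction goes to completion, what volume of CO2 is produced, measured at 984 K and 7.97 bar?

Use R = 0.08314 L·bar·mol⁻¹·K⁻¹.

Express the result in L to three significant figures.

n(CO) = PV/RT = (2.71 × 30.7) / (0.08314 × 341) = 2.935 mol
n(H2O) = PV/RT = (0.782 × 520) / (0.08314 × 754.15) = 6.485 mol
For 2.935 mol CO, stoichiometry requires (1/1) × 2.935 = 2.935 mol H2O; 6.485 mol is available, so CO is limiting.
n(CO2) = (1/1) × 2.935 = 2.935 mol
V(CO2) = nRT/P = 2.935 × 0.08314 × 984 / 7.97 = 30.13 L

30.1 L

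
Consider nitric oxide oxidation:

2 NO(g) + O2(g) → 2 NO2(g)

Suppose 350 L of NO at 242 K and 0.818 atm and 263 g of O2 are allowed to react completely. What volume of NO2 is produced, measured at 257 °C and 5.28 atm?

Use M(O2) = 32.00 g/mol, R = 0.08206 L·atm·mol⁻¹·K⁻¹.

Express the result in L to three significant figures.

119 L

n(NO) = PV/RT = (0.818 × 350) / (0.08206 × 242) = 14.42 mol
n(O2) = 263 / 32.00 = 8.219 mol
For 14.42 mol NO, stoichiometry requires (1/2) × 14.42 = 7.210 mol O2; 8.219 mol is available, so NO is limiting.
n(NO2) = (2/2) × 14.42 = 14.42 mol
V(NO2) = nRT/P = 14.42 × 0.08206 × 530.15 / 5.28 = 118.8 L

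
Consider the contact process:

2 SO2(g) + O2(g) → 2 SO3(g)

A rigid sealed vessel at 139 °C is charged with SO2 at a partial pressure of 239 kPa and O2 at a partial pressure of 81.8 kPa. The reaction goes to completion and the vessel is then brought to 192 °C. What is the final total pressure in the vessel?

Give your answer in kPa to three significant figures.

270 kPa

With V and T fixed, P_i ∝ n_i, so the mole ratios apply directly to partial pressures at 139 °C.
P(O2) required for 239 kPa of SO2 = (1/2) × 239 = 119.5 kPa; available 81.8 kPa, so O2 is limiting.
P(SO2) remaining = 239 − (2/1) × 81.8 = 75.40 kPa
P(gaseous products) = (2)/1 × 81.8 = 163.6 kPa
P_total at 139 °C = 75.40 + 163.6 = 239.0 kPa
Scaling to 192 °C: P = 239.0 × 465.15/412.15 = 269.7 kPa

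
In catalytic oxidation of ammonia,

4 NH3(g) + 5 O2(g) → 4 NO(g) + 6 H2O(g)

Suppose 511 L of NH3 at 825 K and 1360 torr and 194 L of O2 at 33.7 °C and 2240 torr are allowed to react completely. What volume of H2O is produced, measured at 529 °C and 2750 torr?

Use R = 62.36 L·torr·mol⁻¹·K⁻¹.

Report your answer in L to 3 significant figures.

369 L

n(NH3) = PV/RT = (1360 × 511) / (62.36 × 825) = 13.51 mol
n(O2) = PV/RT = (2240 × 194) / (62.36 × 306.85) = 22.71 mol
For 13.51 mol NH3, stoichiometry requires (5/4) × 13.51 = 16.89 mol O2; 22.71 mol is available, so NH3 is limiting.
n(H2O) = (6/4) × 13.51 = 20.27 mol
V(H2O) = nRT/P = 20.27 × 62.36 × 802.15 / 2750 = 368.7 L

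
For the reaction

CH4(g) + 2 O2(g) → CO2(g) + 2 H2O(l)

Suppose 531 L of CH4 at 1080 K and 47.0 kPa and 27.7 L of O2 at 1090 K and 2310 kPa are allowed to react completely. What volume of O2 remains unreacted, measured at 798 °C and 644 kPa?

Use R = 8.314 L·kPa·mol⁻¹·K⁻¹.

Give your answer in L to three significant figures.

20.8 L

n(CH4) = PV/RT = (47.0 × 531) / (8.314 × 1080) = 2.779 mol
n(O2) = PV/RT = (2310 × 27.7) / (8.314 × 1090) = 7.061 mol
For 2.779 mol CH4, stoichiometry requires (2/1) × 2.779 = 5.558 mol O2; 7.061 mol is available, so CH4 is limiting.
n(O2) consumed = (2/1) × 2.779 = 5.558 mol; remaining = 7.061 − 5.558 = 1.503 mol
V(O2) = nRT/P = 1.503 × 8.314 × 1071.15 / 644 = 20.78 L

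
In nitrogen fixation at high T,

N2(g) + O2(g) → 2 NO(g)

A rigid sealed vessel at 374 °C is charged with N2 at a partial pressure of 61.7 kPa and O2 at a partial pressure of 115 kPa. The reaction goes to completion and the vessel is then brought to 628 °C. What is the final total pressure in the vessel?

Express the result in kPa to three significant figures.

246 kPa

Because the vessel is rigid and T is held at 374 °C, work the stoichiometry in partial pressures (P_i = n_iRT/V).
P(O2) required for 61.7 kPa of N2 = (1/1) × 61.7 = 61.70 kPa; available 115 kPa, so N2 is limiting.
P(O2) remaining = 115 − (1/1) × 61.7 = 53.30 kPa
P(gaseous products) = (2)/1 × 61.7 = 123.4 kPa
P_total at 374 °C = 53.30 + 123.4 = 176.7 kPa
Scaling to 628 °C: P = 176.7 × 901.15/647.15 = 246.1 kPa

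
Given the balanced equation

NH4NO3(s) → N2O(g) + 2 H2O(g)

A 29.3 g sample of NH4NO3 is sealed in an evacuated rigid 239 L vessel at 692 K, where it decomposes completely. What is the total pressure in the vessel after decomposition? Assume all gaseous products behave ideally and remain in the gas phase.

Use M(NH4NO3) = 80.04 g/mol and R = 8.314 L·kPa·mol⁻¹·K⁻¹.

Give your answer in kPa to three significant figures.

n(NH4NO3) = 29.3 / 80.04 = 0.3661 mol
n(gas produced) = (3/1) × 0.3661 = 1.098 mol
P = nRT/V = 1.098 × 8.314 × 692 / 239 = 26.43 kPa

26.4 kPa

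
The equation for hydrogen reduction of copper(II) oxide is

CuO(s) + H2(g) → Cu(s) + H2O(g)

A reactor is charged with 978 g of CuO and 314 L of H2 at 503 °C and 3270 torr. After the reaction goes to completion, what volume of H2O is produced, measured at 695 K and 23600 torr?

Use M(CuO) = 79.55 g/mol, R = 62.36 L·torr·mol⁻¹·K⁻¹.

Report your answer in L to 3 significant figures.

22.6 L

n(CuO) = 978 / 79.55 = 12.29 mol
n(H2) = PV/RT = (3270 × 314) / (62.36 × 776.15) = 21.21 mol
For 12.29 mol CuO, stoichiometry requires (1/1) × 12.29 = 12.29 mol H2; 21.21 mol is available, so CuO is limiting.
n(H2O) = (1/1) × 12.29 = 12.29 mol
V(H2O) = nRT/P = 12.29 × 62.36 × 695 / 23600 = 22.57 L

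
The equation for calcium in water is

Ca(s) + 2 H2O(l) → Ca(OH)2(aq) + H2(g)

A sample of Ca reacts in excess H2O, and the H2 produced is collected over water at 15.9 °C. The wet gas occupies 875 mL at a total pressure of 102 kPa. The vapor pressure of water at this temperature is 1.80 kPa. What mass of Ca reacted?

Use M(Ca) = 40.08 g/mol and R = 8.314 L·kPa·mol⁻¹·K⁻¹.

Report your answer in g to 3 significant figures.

1.46 g

P(H2) = 102 − 1.80 = 100.2 kPa
n(H2) = PV/RT = (100.2 × 0.8750) / (8.314 × 289.05) = 0.03648 mol
n(Ca) = (1/1) × 0.03648 = 0.03648 mol
m(Ca) = 0.03648 × 40.08 = 1.462 g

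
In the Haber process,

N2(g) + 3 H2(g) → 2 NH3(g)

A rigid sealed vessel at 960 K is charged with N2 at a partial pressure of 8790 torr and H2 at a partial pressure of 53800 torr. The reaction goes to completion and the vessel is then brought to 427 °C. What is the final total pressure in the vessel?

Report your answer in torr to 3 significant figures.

Because the vessel is rigid and T is held at 960 K, work the stoichiometry in partial pressures (P_i = n_iRT/V).
P(H2) required for 8790 torr of N2 = (3/1) × 8790 = 26370 torr; available 53800 torr, so N2 is limiting.
P(H2) remaining = 53800 − (3/1) × 8790 = 27430 torr
P(gaseous products) = (2)/1 × 8790 = 17580 torr
P_total at 960 K = 27430 + 17580 = 45010 torr
Scaling to 427 °C: P = 45010 × 700.15/960 = 32830 torr

32800 torr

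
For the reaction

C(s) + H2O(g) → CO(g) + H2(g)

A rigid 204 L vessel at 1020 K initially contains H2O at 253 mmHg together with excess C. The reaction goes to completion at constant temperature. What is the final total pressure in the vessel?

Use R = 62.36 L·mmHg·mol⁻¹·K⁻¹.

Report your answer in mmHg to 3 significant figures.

Since T and V are fixed, P_final/P_initial = n_final/n_initial = 2/1.
P_final = (2/1) × 253 = 506.0 mmHg

506 mmHg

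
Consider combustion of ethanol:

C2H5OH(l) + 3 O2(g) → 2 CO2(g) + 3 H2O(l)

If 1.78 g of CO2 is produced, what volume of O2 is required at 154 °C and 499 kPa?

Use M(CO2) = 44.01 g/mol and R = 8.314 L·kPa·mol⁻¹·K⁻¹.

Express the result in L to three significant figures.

n(CO2) = 1.780 / 44.01 = 0.04045 mol
n(O2) = (3/2) × 0.04045 = 0.06067 mol
V = nRT/P = 0.06067 × 8.314 × 427.15 / 499 = 0.4318 L

0.432 L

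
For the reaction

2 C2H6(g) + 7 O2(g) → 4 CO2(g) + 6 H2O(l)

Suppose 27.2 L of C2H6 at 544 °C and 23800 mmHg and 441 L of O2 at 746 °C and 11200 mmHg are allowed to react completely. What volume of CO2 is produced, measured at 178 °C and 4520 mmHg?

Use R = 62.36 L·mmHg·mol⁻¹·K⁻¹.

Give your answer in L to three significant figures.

158 L

n(C2H6) = PV/RT = (23800 × 27.2) / (62.36 × 817.15) = 12.70 mol
n(O2) = PV/RT = (11200 × 441) / (62.36 × 1019.15) = 77.72 mol
For 12.70 mol C2H6, stoichiometry requires (7/2) × 12.70 = 44.45 mol O2; 77.72 mol is available, so C2H6 is limiting.
n(CO2) = (4/2) × 12.70 = 25.40 mol
V(CO2) = nRT/P = 25.40 × 62.36 × 451.15 / 4520 = 158.1 L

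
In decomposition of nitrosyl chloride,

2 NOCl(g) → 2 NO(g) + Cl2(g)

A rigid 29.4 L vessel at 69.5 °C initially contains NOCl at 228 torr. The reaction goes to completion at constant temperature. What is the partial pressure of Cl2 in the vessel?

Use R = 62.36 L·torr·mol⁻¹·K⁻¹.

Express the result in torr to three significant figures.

n(NOCl)₀ = PV/RT = (228 × 29.4) / (62.36 × 342.65) = 0.3137 mol
n(Cl2) = (1/2) × 0.3137 = 0.1568 mol
P(Cl2) = nRT/V = 0.1568 × 62.36 × 342.65 / 29.4 = 114.0 torr

114 torr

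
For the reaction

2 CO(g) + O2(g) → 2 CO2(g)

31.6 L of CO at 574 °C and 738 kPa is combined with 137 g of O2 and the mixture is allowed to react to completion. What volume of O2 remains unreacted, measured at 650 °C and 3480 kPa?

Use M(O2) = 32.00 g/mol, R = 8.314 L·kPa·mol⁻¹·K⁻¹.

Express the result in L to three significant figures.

n(CO) = PV/RT = (738 × 31.6) / (8.314 × 847.15) = 3.311 mol
n(O2) = 137 / 32.00 = 4.281 mol
For 3.311 mol CO, stoichiometry requires (1/2) × 3.311 = 1.655 mol O2; 4.281 mol is available, so CO is limiting.
n(O2) consumed = (1/2) × 3.311 = 1.655 mol; remaining = 4.281 − 1.655 = 2.626 mol
V(O2) = nRT/P = 2.626 × 8.314 × 923.15 / 3480 = 5.792 L

5.79 L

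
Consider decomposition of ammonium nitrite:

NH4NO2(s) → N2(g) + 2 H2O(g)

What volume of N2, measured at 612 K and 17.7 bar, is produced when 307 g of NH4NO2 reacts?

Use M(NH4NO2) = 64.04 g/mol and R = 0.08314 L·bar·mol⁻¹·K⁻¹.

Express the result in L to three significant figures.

13.8 L

n(NH4NO2) = 307.0 / 64.04 = 4.794 mol
n(N2) = (1/1) × 4.794 = 4.794 mol
V = nRT/P = 4.794 × 0.08314 × 612 / 17.7 = 13.78 L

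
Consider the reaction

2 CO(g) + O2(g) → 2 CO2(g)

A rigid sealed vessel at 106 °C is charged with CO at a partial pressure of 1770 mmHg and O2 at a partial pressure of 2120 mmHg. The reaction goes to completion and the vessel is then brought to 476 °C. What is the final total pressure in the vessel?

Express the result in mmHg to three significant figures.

At constant V, partial pressures at 106 °C are proportional to moles, so apply stoichiometry directly to pressures.
P(O2) required for 1770 mmHg of CO = (1/2) × 1770 = 885.0 mmHg; available 2120 mmHg, so CO is limiting.
P(O2) remaining = 2120 − (1/2) × 1770 = 1235 mmHg
P(gaseous products) = (2)/2 × 1770 = 1770 mmHg
P_total at 106 °C = 1235 + 1770 = 3005 mmHg
Scaling to 476 °C: P = 3005 × 749.15/379.15 = 5937 mmHg

5940 mmHg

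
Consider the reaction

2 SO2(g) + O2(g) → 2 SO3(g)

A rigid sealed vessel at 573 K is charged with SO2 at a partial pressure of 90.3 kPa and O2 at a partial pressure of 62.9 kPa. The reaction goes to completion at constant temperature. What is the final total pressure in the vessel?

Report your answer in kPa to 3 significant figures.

108 kPa

With V and T fixed, P_i ∝ n_i, so the mole ratios apply directly to partial pressures at 573 K.
P(O2) required for 90.3 kPa of SO2 = (1/2) × 90.3 = 45.15 kPa; available 62.9 kPa, so SO2 is limiting.
P(O2) remaining = 62.9 − (1/2) × 90.3 = 17.75 kPa
P(gaseous products) = (2)/2 × 90.3 = 90.30 kPa
P_total at 573 K = 17.75 + 90.30 = 108.0 kPa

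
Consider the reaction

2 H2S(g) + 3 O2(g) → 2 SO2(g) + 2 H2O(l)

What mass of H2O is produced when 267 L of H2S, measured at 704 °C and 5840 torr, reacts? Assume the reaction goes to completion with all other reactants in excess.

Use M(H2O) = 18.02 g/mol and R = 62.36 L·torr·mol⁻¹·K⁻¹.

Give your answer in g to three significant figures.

n(H2S) = PV/RT = (5840 × 267) / (62.36 × 977.15) = 25.59 mol
n(H2O) = (2/2) × 25.59 = 25.59 mol
m(H2O) = 25.59 × 18.02 = 461.1 g

461 g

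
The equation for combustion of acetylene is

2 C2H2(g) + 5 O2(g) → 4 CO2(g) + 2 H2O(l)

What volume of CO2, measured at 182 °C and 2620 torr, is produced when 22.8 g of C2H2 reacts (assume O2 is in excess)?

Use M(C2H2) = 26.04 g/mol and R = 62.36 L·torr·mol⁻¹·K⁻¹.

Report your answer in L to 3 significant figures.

19.0 L

n(C2H2) = 22.80 / 26.04 = 0.8756 mol
n(CO2) = (4/2) × 0.8756 = 1.751 mol
V = nRT/P = 1.751 × 62.36 × 455.15 / 2620 = 18.97 L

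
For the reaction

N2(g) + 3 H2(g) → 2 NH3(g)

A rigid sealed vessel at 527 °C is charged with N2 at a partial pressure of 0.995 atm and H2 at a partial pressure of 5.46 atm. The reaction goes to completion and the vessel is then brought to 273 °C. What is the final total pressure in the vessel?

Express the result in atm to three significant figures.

At constant V, partial pressures at 527 °C are proportional to moles, so apply stoichiometry directly to pressures.
P(H2) required for 0.995 atm of N2 = (3/1) × 0.995 = 2.985 atm; available 5.46 atm, so N2 is limiting.
P(H2) remaining = 5.46 − (3/1) × 0.995 = 2.475 atm
P(gaseous products) = (2)/1 × 0.995 = 1.990 atm
P_total at 527 °C = 2.475 + 1.990 = 4.465 atm
Scaling to 273 °C: P = 4.465 × 546.15/800.15 = 3.048 atm

3.05 atm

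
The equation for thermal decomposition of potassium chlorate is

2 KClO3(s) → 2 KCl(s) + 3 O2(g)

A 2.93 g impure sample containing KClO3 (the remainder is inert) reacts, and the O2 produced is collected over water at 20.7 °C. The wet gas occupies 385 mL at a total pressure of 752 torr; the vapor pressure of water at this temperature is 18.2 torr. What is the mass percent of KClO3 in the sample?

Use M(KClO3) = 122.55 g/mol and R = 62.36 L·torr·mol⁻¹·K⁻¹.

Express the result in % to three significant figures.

43.0 %

P(O2) = 752 − 18.2 = 733.8 torr
n(O2) = PV/RT = (733.8 × 0.3850) / (62.36 × 293.85) = 0.01542 mol
n(KClO3) = (2/3) × 0.01542 = 0.01028 mol
m(KClO3) = 0.01028 × 122.55 = 1.260 g
%KClO3 = 1.260 / 2.93 × 100 = 43.00%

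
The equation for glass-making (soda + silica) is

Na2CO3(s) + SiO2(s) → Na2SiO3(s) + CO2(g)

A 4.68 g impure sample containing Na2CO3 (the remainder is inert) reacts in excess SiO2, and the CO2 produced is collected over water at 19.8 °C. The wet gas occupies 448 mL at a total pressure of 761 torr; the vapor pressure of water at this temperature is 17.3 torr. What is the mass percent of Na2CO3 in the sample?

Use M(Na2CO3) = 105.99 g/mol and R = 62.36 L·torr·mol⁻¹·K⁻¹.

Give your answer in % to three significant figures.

41.3 %

P(CO2) = 761 − 17.3 = 743.7 torr
n(CO2) = PV/RT = (743.7 × 0.4480) / (62.36 × 292.95) = 0.01824 mol
n(Na2CO3) = (1/1) × 0.01824 = 0.01824 mol
m(Na2CO3) = 0.01824 × 105.99 = 1.933 g
%Na2CO3 = 1.933 / 4.68 × 100 = 41.30%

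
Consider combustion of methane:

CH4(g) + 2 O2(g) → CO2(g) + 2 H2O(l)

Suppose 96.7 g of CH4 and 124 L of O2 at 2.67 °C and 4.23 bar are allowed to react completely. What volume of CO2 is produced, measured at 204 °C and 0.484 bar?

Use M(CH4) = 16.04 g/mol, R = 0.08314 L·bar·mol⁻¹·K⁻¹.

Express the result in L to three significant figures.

494 L

n(CH4) = 96.7 / 16.04 = 6.029 mol
n(O2) = PV/RT = (4.23 × 124) / (0.08314 × 275.82) = 22.87 mol
For 6.029 mol CH4, stoichiometry requires (2/1) × 6.029 = 12.06 mol O2; 22.87 mol is available, so CH4 is limiting.
n(CO2) = (1/1) × 6.029 = 6.029 mol
V(CO2) = nRT/P = 6.029 × 0.08314 × 477.15 / 0.484 = 494.2 L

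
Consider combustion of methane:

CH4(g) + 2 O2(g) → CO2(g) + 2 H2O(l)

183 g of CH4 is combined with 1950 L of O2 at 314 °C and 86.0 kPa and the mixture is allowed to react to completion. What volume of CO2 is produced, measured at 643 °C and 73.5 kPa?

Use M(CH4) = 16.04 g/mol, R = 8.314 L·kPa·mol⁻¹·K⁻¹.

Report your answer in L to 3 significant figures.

n(CH4) = 183 / 16.04 = 11.41 mol
n(O2) = PV/RT = (86.0 × 1950) / (8.314 × 587.15) = 34.35 mol
For 11.41 mol CH4, stoichiometry requires (2/1) × 11.41 = 22.82 mol O2; 34.35 mol is available, so CH4 is limiting.
n(CO2) = (1/1) × 11.41 = 11.41 mol
V(CO2) = nRT/P = 11.41 × 8.314 × 916.15 / 73.5 = 1182 L

1180 L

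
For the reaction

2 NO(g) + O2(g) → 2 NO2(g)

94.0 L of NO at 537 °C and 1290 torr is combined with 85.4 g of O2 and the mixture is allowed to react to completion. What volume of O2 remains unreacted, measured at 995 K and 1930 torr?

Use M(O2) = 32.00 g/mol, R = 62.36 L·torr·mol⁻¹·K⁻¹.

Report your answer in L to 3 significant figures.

n(NO) = PV/RT = (1290 × 94.0) / (62.36 × 810.15) = 2.400 mol
n(O2) = 85.4 / 32.00 = 2.669 mol
For 2.400 mol NO, stoichiometry requires (1/2) × 2.400 = 1.200 mol O2; 2.669 mol is available, so NO is limiting.
n(O2) consumed = (1/2) × 2.400 = 1.200 mol; remaining = 2.669 − 1.200 = 1.469 mol
V(O2) = nRT/P = 1.469 × 62.36 × 995 / 1930 = 47.23 L

47.2 L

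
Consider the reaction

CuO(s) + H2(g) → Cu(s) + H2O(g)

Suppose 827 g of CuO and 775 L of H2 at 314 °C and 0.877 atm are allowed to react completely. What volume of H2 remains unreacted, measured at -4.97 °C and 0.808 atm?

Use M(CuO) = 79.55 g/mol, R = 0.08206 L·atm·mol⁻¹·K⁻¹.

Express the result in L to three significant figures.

101 L

n(CuO) = 827 / 79.55 = 10.40 mol
n(H2) = PV/RT = (0.877 × 775) / (0.08206 × 587.15) = 14.11 mol
For 10.40 mol CuO, stoichiometry requires (1/1) × 10.40 = 10.40 mol H2; 14.11 mol is available, so CuO is limiting.
n(H2) consumed = (1/1) × 10.40 = 10.40 mol; remaining = 14.11 − 10.40 = 3.710 mol
V(H2) = nRT/P = 3.710 × 0.08206 × 268.18 / 0.808 = 101.0 L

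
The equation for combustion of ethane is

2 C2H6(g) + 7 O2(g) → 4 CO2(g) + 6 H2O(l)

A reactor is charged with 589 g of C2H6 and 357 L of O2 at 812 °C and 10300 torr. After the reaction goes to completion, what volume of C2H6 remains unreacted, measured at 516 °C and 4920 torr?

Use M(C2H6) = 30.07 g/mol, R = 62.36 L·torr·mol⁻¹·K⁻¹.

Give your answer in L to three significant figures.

40.6 L

n(C2H6) = 589 / 30.07 = 19.59 mol
n(O2) = PV/RT = (10300 × 357) / (62.36 × 1085.15) = 54.34 mol
For 19.59 mol C2H6, stoichiometry requires (7/2) × 19.59 = 68.56 mol O2; 54.34 mol is available, so O2 is limiting.
n(C2H6) consumed = (2/7) × 54.34 = 15.53 mol; remaining = 19.59 − 15.53 = 4.060 mol
V(C2H6) = nRT/P = 4.060 × 62.36 × 789.15 / 4920 = 40.61 L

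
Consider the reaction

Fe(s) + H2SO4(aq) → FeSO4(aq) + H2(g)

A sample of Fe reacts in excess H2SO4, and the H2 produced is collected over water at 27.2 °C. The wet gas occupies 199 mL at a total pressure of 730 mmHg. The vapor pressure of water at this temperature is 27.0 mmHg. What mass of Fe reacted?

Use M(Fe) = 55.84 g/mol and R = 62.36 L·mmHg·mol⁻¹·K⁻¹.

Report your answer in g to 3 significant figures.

P(H2) = 730 − 27.0 = 703.0 mmHg
n(H2) = PV/RT = (703.0 × 0.1990) / (62.36 × 300.35) = 0.007469 mol
n(Fe) = (1/1) × 0.007469 = 0.007469 mol
m(Fe) = 0.007469 × 55.84 = 0.4171 g

0.417 g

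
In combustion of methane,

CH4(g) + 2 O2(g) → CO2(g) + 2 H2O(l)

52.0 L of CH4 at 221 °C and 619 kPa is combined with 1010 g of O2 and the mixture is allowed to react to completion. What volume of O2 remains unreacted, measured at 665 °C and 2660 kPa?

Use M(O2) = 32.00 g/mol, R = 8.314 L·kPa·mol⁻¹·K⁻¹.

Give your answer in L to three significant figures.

n(CH4) = PV/RT = (619 × 52.0) / (8.314 × 494.15) = 7.835 mol
n(O2) = 1010 / 32.00 = 31.56 mol
For 7.835 mol CH4, stoichiometry requires (2/1) × 7.835 = 15.67 mol O2; 31.56 mol is available, so CH4 is limiting.
n(O2) consumed = (2/1) × 7.835 = 15.67 mol; remaining = 31.56 − 15.67 = 15.89 mol
V(O2) = nRT/P = 15.89 × 8.314 × 938.15 / 2660 = 46.59 L

46.6 L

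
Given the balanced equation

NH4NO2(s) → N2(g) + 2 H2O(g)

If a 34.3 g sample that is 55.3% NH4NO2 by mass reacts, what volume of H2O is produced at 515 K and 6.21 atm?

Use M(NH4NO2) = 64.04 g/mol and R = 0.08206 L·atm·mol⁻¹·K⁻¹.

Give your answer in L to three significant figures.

4.03 L

mass of NH4NO2 = 34.3 × 55.3/100 = 18.97 g
n(NH4NO2) = 18.97 / 64.04 = 0.2962 mol
n(H2O) = (2/1) × 0.2962 = 0.5924 mol
V = nRT/P = 0.5924 × 0.08206 × 515 / 6.21 = 4.031 L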